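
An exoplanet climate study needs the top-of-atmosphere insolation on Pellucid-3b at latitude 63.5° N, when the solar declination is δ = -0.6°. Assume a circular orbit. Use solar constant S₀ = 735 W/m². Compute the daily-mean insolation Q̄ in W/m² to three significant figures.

Q̄ ≈ 101 W/m²

cos H₀ = −tan(+63.5°) tan(-0.600°) = 0.0210, H₀ = 1.5498 rad.
Bracket: H₀ sin φ sin δ + cos φ cos δ sin H₀ = 1.5498×0.89493×-0.01047 + 0.44620×0.99995×0.99978 = -0.014521 + 0.446080 = 0.431559.
Q̄ = (S₀/π) × [bracket] = (735/π) × 0.431559 = 101.0 W/m².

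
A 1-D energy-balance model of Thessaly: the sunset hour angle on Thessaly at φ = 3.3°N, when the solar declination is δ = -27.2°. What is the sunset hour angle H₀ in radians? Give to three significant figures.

cos H₀ = −tan φ · tan δ = −tan(+3.3°) × tan(-27.200°) = 0.0296, so H₀ = 1.5412 rad = 88.30°.

H₀ = 1.54 rad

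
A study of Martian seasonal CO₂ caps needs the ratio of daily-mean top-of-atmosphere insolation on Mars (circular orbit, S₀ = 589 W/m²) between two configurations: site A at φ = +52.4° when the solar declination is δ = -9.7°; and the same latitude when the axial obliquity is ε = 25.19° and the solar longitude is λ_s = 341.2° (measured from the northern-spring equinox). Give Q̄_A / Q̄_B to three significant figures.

Q̄_A / Q̄_B ≈ 0.917

— Configuration A (φ=+52.4°):
cos H₀ = −tan(+52.4°) tan(-9.700°) = 0.2220, H₀ = 1.3470 rad.
Bracket: H₀ sin φ sin δ + cos φ cos δ sin H₀ = 1.3470×0.79229×-0.16849 + 0.61015×0.98570×0.97506 = -0.179815 + 0.586425 = 0.406610.
Q̄ = (S₀/π) × [bracket] = (589/π) × 0.406610 = 76.233 W/m².
— Configuration B (φ=+52.4°):
Solar declination: sin δ = sin ε · sin λ_s = sin 25.19° × sin 341.2° = -0.13716, so δ = -7.884°.
cos H₀ = −tan(+52.4°) tan(-7.884°) = 0.1798, H₀ = 1.3900 rad.
Bracket: H₀ sin φ sin δ + cos φ cos δ sin H₀ = 1.3900×0.79229×-0.13716 + 0.61015×0.99055×0.98370 = -0.151052 + 0.594533 = 0.443481.
Q̄ = (S₀/π) × [bracket] = (589/π) × 0.443481 = 83.146 W/m².
Ratio Q̄_A / Q̄_B = 76.233 / 83.146 = 0.9169.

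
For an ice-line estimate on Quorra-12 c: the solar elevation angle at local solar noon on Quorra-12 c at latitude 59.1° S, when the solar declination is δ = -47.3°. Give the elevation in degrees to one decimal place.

At local noon the hour angle is zero, so the zenith angle equals |φ − δ| = |-59.1° − (-47.300°)| = 11.800°.
Elevation = 90° − 11.800° = 78.2°.

78.2°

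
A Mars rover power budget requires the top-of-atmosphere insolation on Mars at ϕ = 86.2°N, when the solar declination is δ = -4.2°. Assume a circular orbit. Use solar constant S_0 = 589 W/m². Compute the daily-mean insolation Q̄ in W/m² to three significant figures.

cos h₀ = −tan(+86.2°) tan(-4.200°) = 1.1056 ≥ 1 ⇒ polar night, h₀ = 0 and Q̄ = 0.

Q̄ ≈ 0.00 W/m²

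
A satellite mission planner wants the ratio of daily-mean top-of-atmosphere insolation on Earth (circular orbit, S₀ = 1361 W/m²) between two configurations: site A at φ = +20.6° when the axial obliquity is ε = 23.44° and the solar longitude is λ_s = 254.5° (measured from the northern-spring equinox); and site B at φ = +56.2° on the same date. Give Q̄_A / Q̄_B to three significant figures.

Q̄_A / Q̄_B ≈ 5.73

— Configuration A (φ=+20.6°):
Solar declination: sin δ = sin ε · sin λ_s = sin 23.44° × sin 254.5° = -0.38332, so δ = -22.540°.
cos H₀ = −tan(+20.6°) tan(-22.540°) = 0.1560, H₀ = 1.4142 rad.
Bracket: H₀ sin φ sin δ + cos φ cos δ sin H₀ = 1.4142×0.35184×-0.38332 + 0.93606×0.92362×0.98776 = -0.190729 + 0.853981 = 0.663252.
Q̄ = (S₀/π) × [bracket] = (1361/π) × 0.663252 = 287.33 W/m².
— Configuration B (φ=+56.2°):
cos H₀ = −tan(+56.2°) tan(-22.540°) = 0.6200, H₀ = 0.9021 rad.
Bracket: H₀ sin φ sin δ + cos φ cos δ sin H₀ = 0.9021×0.83098×-0.38332 + 0.55630×0.92362×0.78464 = -0.287347 + 0.403156 = 0.115809.
Q̄ = (S₀/π) × [bracket] = (1361/π) × 0.115809 = 50.171 W/m².
Ratio Q̄_A / Q̄_B = 287.33 / 50.171 = 5.727.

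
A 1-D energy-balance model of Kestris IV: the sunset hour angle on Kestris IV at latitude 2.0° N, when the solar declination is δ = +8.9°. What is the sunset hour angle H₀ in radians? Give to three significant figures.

H₀ = 1.58 rad

cos H₀ = −tan φ · tan δ = −tan(+2.0°) × tan(+8.900°) = -0.0055, so H₀ = 1.5763 rad = 90.31°.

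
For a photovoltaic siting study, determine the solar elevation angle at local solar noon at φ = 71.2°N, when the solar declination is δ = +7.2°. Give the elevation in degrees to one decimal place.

At local noon the hour angle is zero, so the zenith angle equals |φ − δ| = |+71.2° − (+7.200°)| = 64.000°.
Elevation = 90° − 64.000° = 26.0°.

26.0°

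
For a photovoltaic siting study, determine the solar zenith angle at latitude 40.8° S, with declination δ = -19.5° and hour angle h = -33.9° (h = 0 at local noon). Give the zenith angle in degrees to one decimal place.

cos θ_z = sin φ sin δ + cos φ cos δ cos h = 0.218116 + 0.592276 = 0.810392.
θ_z = arccos(0.810392) = 35.9°.

θ_z = 35.9°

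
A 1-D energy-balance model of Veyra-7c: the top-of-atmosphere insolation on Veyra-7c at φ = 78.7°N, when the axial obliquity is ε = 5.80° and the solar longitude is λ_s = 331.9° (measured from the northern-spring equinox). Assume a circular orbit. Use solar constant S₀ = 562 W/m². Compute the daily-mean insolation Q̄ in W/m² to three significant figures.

Q̄ ≈ 22.9 W/m²

Solar declination: sin δ = sin ε · sin λ_s = sin 5.80° × sin 331.9° = -0.04760, so δ = -2.728°.
cos H₀ = −tan(+78.7°) tan(-2.728°) = 0.2385, H₀ = 1.3300 rad.
Bracket: H₀ sin φ sin δ + cos φ cos δ sin H₀ = 1.3300×0.98061×-0.04760 + 0.19595×0.99887×0.97115 = -0.062080 + 0.190082 = 0.128002.
Q̄ = (S₀/π) × [bracket] = (562/π) × 0.128002 = 22.90 W/m².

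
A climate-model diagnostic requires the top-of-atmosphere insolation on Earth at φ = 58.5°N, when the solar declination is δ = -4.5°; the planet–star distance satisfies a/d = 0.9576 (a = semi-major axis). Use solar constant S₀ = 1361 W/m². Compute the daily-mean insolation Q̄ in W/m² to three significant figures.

Q̄ ≈ 167 W/m²

cos H₀ = −tan(+58.5°) tan(-4.500°) = 0.1284, H₀ = 1.4420 rad.
Bracket: H₀ sin φ sin δ + cos φ cos δ sin H₀ = 1.4420×0.85264×-0.07846 + 0.52250×0.99692×0.99172 = -0.096467 + 0.516578 = 0.420111.
Inverse-square distance factor (a/d)² = 0.9576² = 0.916998.
Q̄ = (S₀/π) × 0.916998 × [bracket] = (1361/π) × 0.916998 × 0.420111 = 166.9 W/m².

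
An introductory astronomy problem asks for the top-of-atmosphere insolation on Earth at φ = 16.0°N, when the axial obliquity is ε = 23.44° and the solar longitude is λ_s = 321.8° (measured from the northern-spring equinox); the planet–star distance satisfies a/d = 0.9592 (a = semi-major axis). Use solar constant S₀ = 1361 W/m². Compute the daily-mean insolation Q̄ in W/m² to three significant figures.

Q̄ ≈ 330 W/m²

Solar declination: sin δ = sin ε · sin λ_s = sin 23.44° × sin 321.8° = -0.24600, so δ = -14.241°.
cos H₀ = −tan(+16.0°) tan(-14.241°) = 0.0728, H₀ = 1.4980 rad.
Bracket: H₀ sin φ sin δ + cos φ cos δ sin H₀ = 1.4980×0.27564×-0.24600 + 0.96126×0.96927×0.99735 = -0.101576 + 0.929251 = 0.827675.
Inverse-square distance factor (a/d)² = 0.9592² = 0.920065.
Q̄ = (S₀/π) × 0.920065 × [bracket] = (1361/π) × 0.920065 × 0.827675 = 329.9 W/m².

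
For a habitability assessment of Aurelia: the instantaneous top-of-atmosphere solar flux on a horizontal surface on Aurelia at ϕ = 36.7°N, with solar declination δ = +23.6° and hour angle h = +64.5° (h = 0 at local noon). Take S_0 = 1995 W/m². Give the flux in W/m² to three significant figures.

cos θ_z = sin ϕ sin δ + cos ϕ cos δ cos h = 0.239259 + 0.316304 = 0.555563.
Flux = S_0 · cos θ_z = 1995 × 0.555563 = 1108 W/m².

1.11e+03 W/m²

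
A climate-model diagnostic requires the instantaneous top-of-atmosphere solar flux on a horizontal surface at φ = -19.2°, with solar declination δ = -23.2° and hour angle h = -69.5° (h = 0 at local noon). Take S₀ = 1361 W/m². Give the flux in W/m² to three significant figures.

590 W/m²

cos θ_z = sin φ sin δ + cos φ cos δ cos h = 0.129554 + 0.303983 = 0.433537.
Flux = S₀ · cos θ_z = 1361 × 0.433537 = 590.0 W/m².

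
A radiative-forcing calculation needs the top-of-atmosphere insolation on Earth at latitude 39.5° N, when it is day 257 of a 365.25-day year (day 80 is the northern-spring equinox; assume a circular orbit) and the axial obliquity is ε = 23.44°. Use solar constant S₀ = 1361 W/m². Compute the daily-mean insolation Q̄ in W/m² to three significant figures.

Q̄ ≈ 351 W/m²

Solar longitude: λ_s = 360° × (257 − 80)/365.25 = 174.456°.
sin δ = sin 23.44° × sin 174.456° = 0.03843, so δ = +2.203°.
cos H₀ = −tan(+39.5°) tan(+2.203°) = -0.0317, H₀ = 1.6025 rad.
Bracket: H₀ sin φ sin δ + cos φ cos δ sin H₀ = 1.6025×0.63608×0.03843 + 0.77162×0.99926×0.99950 = 0.039172 + 0.770663 = 0.809835.
Q̄ = (S₀/π) × [bracket] = (1361/π) × 0.809835 = 350.8 W/m².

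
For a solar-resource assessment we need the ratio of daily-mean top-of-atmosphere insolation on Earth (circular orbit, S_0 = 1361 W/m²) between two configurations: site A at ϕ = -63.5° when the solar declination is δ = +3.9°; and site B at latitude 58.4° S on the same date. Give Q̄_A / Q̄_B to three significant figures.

— Configuration A (ϕ=-63.5°):
cos h₀ = −tan(-63.5°) tan(+3.900°) = 0.1367, h₀ = 1.4336 rad.
Bracket: h₀ sin ϕ sin δ + cos ϕ cos δ sin h₀ = 1.4336×-0.89493×0.06802 + 0.44620×0.99768×0.99061 = -0.087268 + 0.440985 = 0.353717.
Q̄ = (S_0/π) × [bracket] = (1361/π) × 0.353717 = 153.24 W/m².
— Configuration B (ϕ=-58.4°):
cos h₀ = −tan(-58.4°) tan(+3.900°) = 0.1108, h₀ = 1.4598 rad.
Bracket: h₀ sin ϕ sin δ + cos ϕ cos δ sin h₀ = 1.4598×-0.85173×0.06802 + 0.52399×0.99768×0.99384 = -0.084573 + 0.519554 = 0.434981.
Q̄ = (S_0/π) × [bracket] = (1361/π) × 0.434981 = 188.44 W/m².
Ratio Q̄_A / Q̄_B = 153.24 / 188.44 = 0.8132.

Q̄_A / Q̄_B ≈ 0.813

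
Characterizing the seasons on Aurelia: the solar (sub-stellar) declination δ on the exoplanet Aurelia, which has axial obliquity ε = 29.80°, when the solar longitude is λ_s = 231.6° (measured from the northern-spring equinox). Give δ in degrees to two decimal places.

δ = -22.92°

sin δ = sin ε · sin λ_s = sin 29.80° × sin 231.6° = -0.389475.
δ = arcsin(-0.389475) = -22.92°.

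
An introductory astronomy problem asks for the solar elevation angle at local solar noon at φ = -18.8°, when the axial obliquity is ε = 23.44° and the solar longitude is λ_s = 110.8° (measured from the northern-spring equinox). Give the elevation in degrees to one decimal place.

49.4°

Solar declination: sin δ = sin ε · sin λ_s = sin 23.44° × sin 110.8° = 0.37186, so δ = +21.831°.
At local noon the hour angle is zero, so the zenith angle equals |φ − δ| = |-18.8° − (+21.831°)| = 40.631°.
Elevation = 90° − 40.631° = 49.4°.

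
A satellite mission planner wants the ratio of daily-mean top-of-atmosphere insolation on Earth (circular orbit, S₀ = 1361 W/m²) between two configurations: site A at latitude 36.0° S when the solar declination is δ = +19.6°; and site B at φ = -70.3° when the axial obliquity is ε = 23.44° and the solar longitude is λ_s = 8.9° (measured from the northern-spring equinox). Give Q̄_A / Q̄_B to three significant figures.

Q̄_A / Q̄_B ≈ 1.91

— Configuration A (φ=-36.0°):
cos H₀ = −tan(-36.0°) tan(+19.600°) = 0.2587, H₀ = 1.3091 rad.
Bracket: H₀ sin φ sin δ + cos φ cos δ sin H₀ = 1.3091×-0.58779×0.33545 + 0.80902×0.94206×0.96595 = -0.258121 + 0.736194 = 0.478073.
Q̄ = (S₀/π) × [bracket] = (1361/π) × 0.478073 = 207.11 W/m².
— Configuration B (φ=-70.3°):
Solar declination: sin δ = sin ε · sin λ_s = sin 23.44° × sin 8.9° = 0.06154, so δ = +3.528°.
cos H₀ = −tan(-70.3°) tan(+3.528°) = 0.1722, H₀ = 1.3977 rad.
Bracket: H₀ sin φ sin δ + cos φ cos δ sin H₀ = 1.3977×-0.94147×0.06154 + 0.33710×0.99810×0.98506 = -0.080980 + 0.331433 = 0.250453.
Q̄ = (S₀/π) × [bracket] = (1361/π) × 0.250453 = 108.50 W/m².
Ratio Q̄_A / Q̄_B = 207.11 / 108.50 = 1.909.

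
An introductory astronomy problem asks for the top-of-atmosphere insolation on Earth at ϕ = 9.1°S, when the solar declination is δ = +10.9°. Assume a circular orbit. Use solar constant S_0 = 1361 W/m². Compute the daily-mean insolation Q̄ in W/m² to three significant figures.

cos h₀ = −tan(-9.1°) tan(+10.900°) = 0.0308, h₀ = 1.5399 rad.
Bracket: h₀ sin ϕ sin δ + cos ϕ cos δ sin h₀ = 1.5399×-0.15816×0.18910 + 0.98741×0.98196×0.99952 = -0.046055 + 0.969132 = 0.923077.
Q̄ = (S_0/π) × [bracket] = (1361/π) × 0.923077 = 399.9 W/m².

Q̄ ≈ 400 W/m²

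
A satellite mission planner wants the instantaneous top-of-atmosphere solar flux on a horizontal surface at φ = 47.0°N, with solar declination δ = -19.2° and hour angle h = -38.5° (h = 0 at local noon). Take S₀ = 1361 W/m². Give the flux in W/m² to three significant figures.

359 W/m²

cos θ_z = sin φ sin δ + cos φ cos δ cos h = -0.240518 + 0.504049 = 0.263531.
Flux = S₀ · cos θ_z = 1361 × 0.263531 = 358.7 W/m².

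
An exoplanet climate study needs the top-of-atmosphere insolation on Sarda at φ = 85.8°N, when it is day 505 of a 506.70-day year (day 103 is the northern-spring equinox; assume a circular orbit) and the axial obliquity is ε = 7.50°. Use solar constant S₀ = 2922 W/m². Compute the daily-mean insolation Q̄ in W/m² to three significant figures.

Q̄ ≈ 0.00 W/m²

Solar longitude: λ_s = 360° × (505 − 103)/506.70 = 285.613°.
sin δ = sin 7.50° × sin 285.613° = -0.12571, so δ = -7.222°.
cos H₀ = −tan(+85.8°) tan(-7.222°) = 1.7255 ≥ 1 ⇒ polar night, H₀ = 0 and Q̄ = 0.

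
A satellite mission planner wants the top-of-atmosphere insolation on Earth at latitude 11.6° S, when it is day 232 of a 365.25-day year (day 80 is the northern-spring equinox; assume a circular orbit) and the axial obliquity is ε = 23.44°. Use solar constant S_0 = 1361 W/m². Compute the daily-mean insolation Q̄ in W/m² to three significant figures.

Solar longitude: L_s = 360° × (232 − 80)/365.25 = 149.815°.
sin δ = sin 23.44° × sin 149.815° = 0.20000, so δ = +11.537°.
cos h₀ = −tan(-11.6°) tan(+11.537°) = 0.0419, h₀ = 1.5289 rad.
Bracket: h₀ sin ϕ sin δ + cos ϕ cos δ sin h₀ = 1.5289×-0.20108×0.20000 + 0.97958×0.97980×0.99912 = -0.061486 + 0.958948 = 0.897462.
Q̄ = (S_0/π) × [bracket] = (1361/π) × 0.897462 = 388.8 W/m².

Q̄ ≈ 389 W/m²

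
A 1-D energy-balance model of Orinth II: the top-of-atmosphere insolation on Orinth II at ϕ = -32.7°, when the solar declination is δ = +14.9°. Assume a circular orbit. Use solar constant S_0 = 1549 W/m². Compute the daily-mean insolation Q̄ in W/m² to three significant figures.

Q̄ ≈ 299 W/m²

cos h₀ = −tan(-32.7°) tan(+14.900°) = 0.1708, h₀ = 1.3991 rad.
Bracket: h₀ sin ϕ sin δ + cos ϕ cos δ sin h₀ = 1.3991×-0.54024×0.25713 + 0.84151×0.96638×0.98530 = -0.194352 + 0.801264 = 0.606912.
Q̄ = (S_0/π) × [bracket] = (1549/π) × 0.606912 = 299.2 W/m².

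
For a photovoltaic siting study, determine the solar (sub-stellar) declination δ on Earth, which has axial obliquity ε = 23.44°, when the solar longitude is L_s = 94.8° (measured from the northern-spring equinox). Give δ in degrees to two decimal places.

sin δ = sin ε · sin L_s = sin 23.44° × sin 94.8° = 0.396393.
δ = arcsin(0.396393) = +23.35°.

δ = +23.35°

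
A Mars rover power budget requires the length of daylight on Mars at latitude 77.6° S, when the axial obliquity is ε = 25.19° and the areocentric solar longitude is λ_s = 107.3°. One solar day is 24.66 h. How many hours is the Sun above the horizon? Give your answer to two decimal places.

sin δ = sin 25.19° × sin 107.3° = 0.40637, so δ = +23.977°.
cos H₀ = −tan φ · tan δ = 2.0228 ≥ 1, so the Sun never rises (polar night) and H₀ = 0.
Daylight = 2H₀/(2π) × 24.66 h = (0.0000/π) × 24.66 = 0.00 h.

0.00 h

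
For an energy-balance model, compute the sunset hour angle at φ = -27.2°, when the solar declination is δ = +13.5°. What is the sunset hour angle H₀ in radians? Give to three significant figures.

cos H₀ = −tan φ · tan δ = −tan(-27.2°) × tan(+13.500°) = 0.1234, so H₀ = 1.4471 rad = 82.91°.

H₀ = 1.45 rad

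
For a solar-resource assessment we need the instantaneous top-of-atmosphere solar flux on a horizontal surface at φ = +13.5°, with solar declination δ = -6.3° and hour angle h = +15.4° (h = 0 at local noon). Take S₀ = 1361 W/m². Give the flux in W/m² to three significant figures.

1.23e+03 W/m²

cos θ_z = sin φ sin δ + cos φ cos δ cos h = -0.025617 + 0.931796 = 0.906179.
Flux = S₀ · cos θ_z = 1361 × 0.906179 = 1233 W/m².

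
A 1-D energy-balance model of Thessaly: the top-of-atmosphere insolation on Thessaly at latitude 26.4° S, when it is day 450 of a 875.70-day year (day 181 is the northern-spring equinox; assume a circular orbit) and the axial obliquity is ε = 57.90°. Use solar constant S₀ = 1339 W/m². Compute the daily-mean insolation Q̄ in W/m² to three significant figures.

Solar longitude: λ_s = 360° × (450 − 181)/875.70 = 110.586°.
sin δ = sin 57.90° × sin 110.586° = 0.79303, so δ = +52.470°.
cos H₀ = −tan(-26.4°) tan(+52.470°) = 0.6462, H₀ = 0.8682 rad.
Bracket: H₀ sin φ sin δ + cos φ cos δ sin H₀ = 0.8682×-0.44464×0.79303 + 0.89571×0.60918×0.76315 = -0.306138 + 0.416412 = 0.110274.
Q̄ = (S₀/π) × [bracket] = (1339/π) × 0.110274 = 47.00 W/m².

Q̄ ≈ 47.0 W/m²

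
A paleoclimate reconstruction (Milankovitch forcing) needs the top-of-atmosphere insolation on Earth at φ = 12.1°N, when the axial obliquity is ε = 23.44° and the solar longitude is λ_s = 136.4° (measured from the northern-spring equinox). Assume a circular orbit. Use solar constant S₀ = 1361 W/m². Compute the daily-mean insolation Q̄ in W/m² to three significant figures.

Solar declination: sin δ = sin ε · sin λ_s = sin 23.44° × sin 136.4° = 0.27432, so δ = +15.922°.
cos H₀ = −tan(+12.1°) tan(+15.922°) = -0.0612, H₀ = 1.6320 rad.
Bracket: H₀ sin φ sin δ + cos φ cos δ sin H₀ = 1.6320×0.20962×0.27432 + 0.97778×0.96164×0.99813 = 0.093845 + 0.938514 = 1.032359.
Q̄ = (S₀/π) × [bracket] = (1361/π) × 1.032359 = 447.2 W/m².

Q̄ ≈ 447 W/m²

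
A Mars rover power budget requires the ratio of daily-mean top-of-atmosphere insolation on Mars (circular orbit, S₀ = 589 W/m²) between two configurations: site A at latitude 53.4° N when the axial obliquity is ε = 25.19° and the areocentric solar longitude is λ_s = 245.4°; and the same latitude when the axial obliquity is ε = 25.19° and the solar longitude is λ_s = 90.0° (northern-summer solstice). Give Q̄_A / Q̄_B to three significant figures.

Q̄_A / Q̄_B ≈ 0.128

— Configuration A (φ=+53.4°):
sin δ = sin 25.19° × sin 245.4° = -0.38699, so δ = -22.767°.
cos H₀ = −tan(+53.4°) tan(-22.767°) = 0.5651, H₀ = 0.9702 rad.
Bracket: H₀ sin φ sin δ + cos φ cos δ sin H₀ = 0.9702×0.80282×-0.38699 + 0.59622×0.92208×0.82501 = -0.301425 + 0.453560 = 0.152135.
Q̄ = (S₀/π) × [bracket] = (589/π) × 0.152135 = 28.523 W/m².
— Configuration B (φ=+53.4°):
Solar declination: sin δ = sin ε · sin λ_s = sin 25.19° × sin 90.0° = 0.42562, so δ = +25.190°.
cos H₀ = −tan(+53.4°) tan(+25.190°) = -0.6333, H₀ = 2.2566 rad.
Bracket: H₀ sin φ sin δ + cos φ cos δ sin H₀ = 2.2566×0.80282×0.42562 + 0.59622×0.90490×0.77388 = 0.771072 + 0.417523 = 1.188595.
Q̄ = (S₀/π) × [bracket] = (589/π) × 1.188595 = 222.84 W/m².
Ratio Q̄_A / Q̄_B = 28.523 / 222.84 = 0.1280.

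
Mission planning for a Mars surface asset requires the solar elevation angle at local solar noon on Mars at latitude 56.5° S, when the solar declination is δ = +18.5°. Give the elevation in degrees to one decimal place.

15.0°

At local noon the hour angle is zero, so the zenith angle equals |ϕ − δ| = |-56.5° − (+18.500°)| = 75.000°.
Elevation = 90° − 75.000° = 15.0°.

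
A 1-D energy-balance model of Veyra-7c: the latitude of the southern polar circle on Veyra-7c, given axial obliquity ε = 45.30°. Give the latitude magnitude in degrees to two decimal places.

The polar circle is the lowest latitude that experiences at least one full rotation of continuous darkness at the northern-summer solstice; it lies at |φ| = 90° − ε = 90° − 45.30° = 44.70°.

44.70°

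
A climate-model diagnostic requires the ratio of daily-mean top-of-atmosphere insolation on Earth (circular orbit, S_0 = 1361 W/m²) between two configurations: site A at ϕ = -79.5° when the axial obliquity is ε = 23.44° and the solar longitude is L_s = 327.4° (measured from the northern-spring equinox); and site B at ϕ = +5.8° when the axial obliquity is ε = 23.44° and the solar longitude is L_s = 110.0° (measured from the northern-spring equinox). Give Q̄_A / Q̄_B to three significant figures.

— Configuration A (ϕ=-79.5°):
Solar declination: sin δ = sin ε · sin L_s = sin 23.44° × sin 327.4° = -0.21432, so δ = -12.375°.
cos h₀ = −tan(-79.5°) tan(-12.375°) = -1.1839 ≤ −1 ⇒ polar day, h₀ = π.
Bracket: h₀ sin ϕ sin δ + cos ϕ cos δ sin h₀ = 3.1416×-0.98325×-0.21432 + 0.18224×0.97676×0.00000 = 0.662030 + 0.000000 = 0.662030.
Q̄ = (S_0/π) × [bracket] = (1361/π) × 0.662030 = 286.80 W/m².
— Configuration B (ϕ=+5.8°):
Solar declination: sin δ = sin ε · sin L_s = sin 23.44° × sin 110.0° = 0.37380, so δ = +21.950°.
cos h₀ = −tan(+5.8°) tan(+21.950°) = -0.0409, h₀ = 1.6117 rad.
Bracket: h₀ sin ϕ sin δ + cos ϕ cos δ sin h₀ = 1.6117×0.10106×0.37380 + 0.99488×0.92751×0.99916 = 0.060884 + 0.921986 = 0.982870.
Q̄ = (S_0/π) × [bracket] = (1361/π) × 0.982870 = 425.80 W/m².
Ratio Q̄_A / Q̄_B = 286.80 / 425.80 = 0.6736.

Q̄_A / Q̄_B ≈ 0.674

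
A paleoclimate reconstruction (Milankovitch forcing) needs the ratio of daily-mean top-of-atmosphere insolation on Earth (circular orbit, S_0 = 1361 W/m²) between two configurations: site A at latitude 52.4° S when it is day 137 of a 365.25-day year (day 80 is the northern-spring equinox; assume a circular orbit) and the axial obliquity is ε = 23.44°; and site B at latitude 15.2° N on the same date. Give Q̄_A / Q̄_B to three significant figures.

Q̄_A / Q̄_B ≈ 0.214

— Configuration A (ϕ=-52.4°):
Solar longitude: L_s = 360° × (137 − 80)/365.25 = 56.181°.
sin δ = sin 23.44° × sin 56.181° = 0.33048, so δ = +19.298°.
cos h₀ = −tan(-52.4°) tan(+19.298°) = 0.4547, h₀ = 1.0988 rad.
Bracket: h₀ sin ϕ sin δ + cos ϕ cos δ sin h₀ = 1.0988×-0.79229×0.33048 + 0.61015×0.94381×0.89065 = -0.287705 + 0.512895 = 0.225190.
Q̄ = (S_0/π) × [bracket] = (1361/π) × 0.225190 = 97.557 W/m².
— Configuration B (ϕ=+15.2°):
cos h₀ = −tan(+15.2°) tan(+19.298°) = -0.0951, h₀ = 1.6661 rad.
Bracket: h₀ sin ϕ sin δ + cos ϕ cos δ sin h₀ = 1.6661×0.26219×0.33048 + 0.96502×0.94381×0.99546 = 0.144365 + 0.906661 = 1.051026.
Q̄ = (S_0/π) × [bracket] = (1361/π) × 1.051026 = 455.33 W/m².
Ratio Q̄_A / Q̄_B = 97.557 / 455.33 = 0.2143.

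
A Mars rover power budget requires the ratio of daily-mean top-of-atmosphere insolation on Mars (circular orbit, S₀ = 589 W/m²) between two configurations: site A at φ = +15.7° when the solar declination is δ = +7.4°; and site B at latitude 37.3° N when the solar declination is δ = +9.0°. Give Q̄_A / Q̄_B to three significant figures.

Q̄_A / Q̄_B ≈ 1.07

— Configuration A (φ=+15.7°):
cos H₀ = −tan(+15.7°) tan(+7.400°) = -0.0365, H₀ = 1.6073 rad.
Bracket: H₀ sin φ sin δ + cos φ cos δ sin H₀ = 1.6073×0.27060×0.12880 + 0.96269×0.99167×0.99933 = 0.056020 + 0.954031 = 1.010051.
Q̄ = (S₀/π) × [bracket] = (589/π) × 1.010051 = 189.37 W/m².
— Configuration B (φ=+37.3°):
cos H₀ = −tan(+37.3°) tan(+9.000°) = -0.1207, H₀ = 1.6917 rad.
Bracket: H₀ sin φ sin δ + cos φ cos δ sin H₀ = 1.6917×0.60599×0.15643 + 0.79547×0.98769×0.99269 = 0.160365 + 0.779934 = 0.940299.
Q̄ = (S₀/π) × [bracket] = (589/π) × 0.940299 = 176.29 W/m².
Ratio Q̄_A / Q̄_B = 189.37 / 176.29 = 1.074.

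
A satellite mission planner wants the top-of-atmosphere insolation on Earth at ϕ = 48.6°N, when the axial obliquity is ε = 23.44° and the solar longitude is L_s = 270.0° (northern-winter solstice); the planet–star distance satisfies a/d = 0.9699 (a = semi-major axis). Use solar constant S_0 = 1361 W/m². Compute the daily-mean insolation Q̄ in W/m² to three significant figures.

Q̄ ≈ 86.8 W/m²

Solar declination: sin δ = sin ε · sin L_s = sin 23.44° × sin 270.0° = -0.39779, so δ = -23.440°.
cos h₀ = −tan(+48.6°) tan(-23.440°) = 0.4918, h₀ = 1.0567 rad.
Bracket: h₀ sin ϕ sin δ + cos ϕ cos δ sin h₀ = 1.0567×0.75011×-0.39779 + 0.66131×0.91748×0.87072 = -0.315305 + 0.528300 = 0.212995.
Inverse-square distance factor (a/d)² = 0.9699² = 0.940706.
Q̄ = (S_0/π) × 0.940706 × [bracket] = (1361/π) × 0.940706 × 0.212995 = 86.80 W/m².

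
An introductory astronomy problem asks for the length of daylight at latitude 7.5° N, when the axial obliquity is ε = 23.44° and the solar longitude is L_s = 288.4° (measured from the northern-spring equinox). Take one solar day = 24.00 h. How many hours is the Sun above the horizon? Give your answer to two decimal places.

Solar declination: sin δ = sin ε · sin L_s = sin 23.44° × sin 288.4° = -0.37745, so δ = -22.176°.
cos h₀ = −tan ϕ · tan δ = −tan(+7.5°) × tan(-22.176°) = 0.0537, so h₀ = 1.5171 rad = 86.92°.
Daylight = 2h₀/(2π) × 24.00 h = (1.5171/π) × 24.00 = 11.59 h.

11.59 h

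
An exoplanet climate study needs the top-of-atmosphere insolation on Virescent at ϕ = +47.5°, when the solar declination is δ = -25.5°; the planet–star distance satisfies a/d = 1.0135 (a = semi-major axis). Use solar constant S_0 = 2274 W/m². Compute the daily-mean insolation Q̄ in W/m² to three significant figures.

cos h₀ = −tan(+47.5°) tan(-25.500°) = 0.5205, h₀ = 1.0233 rad.
Bracket: h₀ sin ϕ sin δ + cos ϕ cos δ sin h₀ = 1.0233×0.73728×-0.43051 + 0.67559×0.90259×0.85384 = -0.324802 + 0.520655 = 0.195853.
Inverse-square distance factor (a/d)² = 1.0135² = 1.027182.
Q̄ = (S_0/π) × 1.027182 × [bracket] = (2274/π) × 1.027182 × 0.195853 = 145.6 W/m².

Q̄ ≈ 146 W/m²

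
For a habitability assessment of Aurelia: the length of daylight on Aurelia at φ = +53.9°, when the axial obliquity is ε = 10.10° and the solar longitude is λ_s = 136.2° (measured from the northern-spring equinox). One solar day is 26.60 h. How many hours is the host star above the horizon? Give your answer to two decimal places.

14.73 h

Solar declination: sin δ = sin ε · sin λ_s = sin 10.10° × sin 136.2° = 0.12138, so δ = +6.972°.
cos H₀ = −tan φ · tan δ = −tan(+53.9°) × tan(+6.972°) = -0.1677, so H₀ = 1.7393 rad = 99.65°.
Daylight = 2H₀/(2π) × 26.60 h = (1.7393/π) × 26.60 = 14.73 h.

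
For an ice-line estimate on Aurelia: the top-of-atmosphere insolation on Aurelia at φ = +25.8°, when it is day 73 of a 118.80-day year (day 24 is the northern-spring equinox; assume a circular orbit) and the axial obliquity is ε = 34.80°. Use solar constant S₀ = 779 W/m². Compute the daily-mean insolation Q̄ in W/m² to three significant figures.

Q̄ ≈ 266 W/m²

Solar longitude: λ_s = 360° × (73 − 24)/118.80 = 148.485°.
sin δ = sin 34.80° × sin 148.485° = 0.29833, so δ = +17.357°.
cos H₀ = −tan(+25.8°) tan(+17.357°) = -0.1511, H₀ = 1.7225 rad.
Bracket: H₀ sin φ sin δ + cos φ cos δ sin H₀ = 1.7225×0.43523×0.29833 + 0.90032×0.95446×0.98852 = 0.223653 + 0.849454 = 1.073107.
Q̄ = (S₀/π) × [bracket] = (779/π) × 1.073107 = 266.1 W/m².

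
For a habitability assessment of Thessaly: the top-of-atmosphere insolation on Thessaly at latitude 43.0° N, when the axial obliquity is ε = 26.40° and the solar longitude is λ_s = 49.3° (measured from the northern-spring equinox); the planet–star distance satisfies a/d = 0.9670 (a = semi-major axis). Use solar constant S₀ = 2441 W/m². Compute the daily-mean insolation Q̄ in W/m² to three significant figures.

Q̄ ≈ 791 W/m²

Solar declination: sin δ = sin ε · sin λ_s = sin 26.40° × sin 49.3° = 0.33709, so δ = +19.700°.
cos H₀ = −tan(+43.0°) tan(+19.700°) = -0.3339, H₀ = 1.9112 rad.
Bracket: H₀ sin φ sin δ + cos φ cos δ sin H₀ = 1.9112×0.68200×0.33709 + 0.73135×0.94147×0.94261 = 0.439376 + 0.649029 = 1.088405.
Inverse-square distance factor (a/d)² = 0.9670² = 0.935089.
Q̄ = (S₀/π) × 0.935089 × [bracket] = (2441/π) × 0.935089 × 1.088405 = 790.8 W/m².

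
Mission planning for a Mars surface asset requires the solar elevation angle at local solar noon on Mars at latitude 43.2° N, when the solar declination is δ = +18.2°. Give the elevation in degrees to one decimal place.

65.0°

At local noon the hour angle is zero, so the zenith angle equals |φ − δ| = |+43.2° − (+18.200°)| = 25.000°.
Elevation = 90° − 25.000° = 65.0°.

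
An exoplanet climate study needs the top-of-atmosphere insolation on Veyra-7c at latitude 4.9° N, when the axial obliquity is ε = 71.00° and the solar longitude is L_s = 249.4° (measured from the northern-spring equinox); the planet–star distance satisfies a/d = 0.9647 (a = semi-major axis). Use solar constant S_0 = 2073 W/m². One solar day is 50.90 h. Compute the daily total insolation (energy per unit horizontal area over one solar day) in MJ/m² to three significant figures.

Solar declination: sin δ = sin ε · sin L_s = sin 71.00° × sin 249.4° = -0.88506, so δ = -62.259°.
cos h₀ = −tan(+4.9°) tan(-62.259°) = 0.1630, h₀ = 1.4071 rad.
Bracket: h₀ sin ϕ sin δ + cos ϕ cos δ sin h₀ = 1.4071×0.08542×-0.88506 + 0.99635×0.46547×0.98662 = -0.106379 + 0.457566 = 0.351187.
Inverse-square distance factor (a/d)² = 0.9647² = 0.930646.
Q̄ = (S_0/π) × 0.930646 × [bracket] = (2073/π) × 0.930646 × 0.351187 = 215.66 W/m².
Daily total = Q̄ × 50.90 h × 3600 s/h = 215.66 × 50.90 × 3600 / 10⁶ = 39.52 MJ/m².

39.5 MJ/m²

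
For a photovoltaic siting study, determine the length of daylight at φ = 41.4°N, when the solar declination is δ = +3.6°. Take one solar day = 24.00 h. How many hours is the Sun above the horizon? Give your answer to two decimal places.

12.42 h

cos H₀ = −tan φ · tan δ = −tan(+41.4°) × tan(+3.600°) = -0.0555, so H₀ = 1.6263 rad = 93.18°.
Daylight = 2H₀/(2π) × 24.00 h = (1.6263/π) × 24.00 = 12.42 h.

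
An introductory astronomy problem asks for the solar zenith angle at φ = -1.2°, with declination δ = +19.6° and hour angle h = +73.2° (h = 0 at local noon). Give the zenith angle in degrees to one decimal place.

θ_z = 74.6°

cos θ_z = sin φ sin δ + cos φ cos δ cos h = -0.007025 + 0.272225 = 0.265200.
θ_z = arccos(0.265200) = 74.6°.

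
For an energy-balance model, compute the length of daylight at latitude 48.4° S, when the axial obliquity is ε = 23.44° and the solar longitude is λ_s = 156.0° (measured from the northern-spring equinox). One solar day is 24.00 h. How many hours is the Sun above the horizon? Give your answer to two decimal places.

10.58 h

Solar declination: sin δ = sin ε · sin λ_s = sin 23.44° × sin 156.0° = 0.16180, so δ = +9.311°.
cos H₀ = −tan φ · tan δ = −tan(-48.4°) × tan(+9.311°) = 0.1847, so H₀ = 1.3851 rad = 79.36°.
Daylight = 2H₀/(2π) × 24.00 h = (1.3851/π) × 24.00 = 10.58 h.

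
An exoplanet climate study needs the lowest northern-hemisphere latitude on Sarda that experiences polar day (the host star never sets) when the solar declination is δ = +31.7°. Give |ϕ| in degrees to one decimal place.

|ϕ| = 58.3°

Polar day requires cos h₀ = −tan ϕ tan δ ≤ −1, i.e. tan ϕ tan δ ≥ 1.
The boundary is |tan ϕ| · |tan δ| = 1, so |ϕ| = 90° − |δ| = 90° − 31.7° = 58.3° in the northern hemisphere.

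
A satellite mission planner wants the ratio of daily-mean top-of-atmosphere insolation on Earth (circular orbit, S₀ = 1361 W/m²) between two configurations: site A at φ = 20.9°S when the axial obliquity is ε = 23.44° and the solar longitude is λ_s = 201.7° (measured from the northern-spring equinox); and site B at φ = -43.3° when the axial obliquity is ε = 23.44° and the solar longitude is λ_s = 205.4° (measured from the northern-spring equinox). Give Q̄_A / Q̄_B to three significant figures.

— Configuration A (φ=-20.9°):
Solar declination: sin δ = sin ε · sin λ_s = sin 23.44° × sin 201.7° = -0.14708, so δ = -8.458°.
cos H₀ = −tan(-20.9°) tan(-8.458°) = -0.0568, H₀ = 1.6276 rad.
Bracket: H₀ sin φ sin δ + cos φ cos δ sin H₀ = 1.6276×-0.35674×-0.14708 + 0.93420×0.98912×0.99839 = 0.085399 + 0.922548 = 1.007947.
Q̄ = (S₀/π) × [bracket] = (1361/π) × 1.007947 = 436.66 W/m².
— Configuration B (φ=-43.3°):
Solar declination: sin δ = sin ε · sin λ_s = sin 23.44° × sin 205.4° = -0.17063, so δ = -9.824°.
cos H₀ = −tan(-43.3°) tan(-9.824°) = -0.1632, H₀ = 1.7347 rad.
Bracket: H₀ sin φ sin δ + cos φ cos δ sin H₀ = 1.7347×-0.68582×-0.17063 + 0.72777×0.98534×0.98660 = 0.202997 + 0.707492 = 0.910489.
Q̄ = (S₀/π) × [bracket] = (1361/π) × 0.910489 = 394.44 W/m².
Ratio Q̄_A / Q̄_B = 436.66 / 394.44 = 1.107.

Q̄_A / Q̄_B ≈ 1.11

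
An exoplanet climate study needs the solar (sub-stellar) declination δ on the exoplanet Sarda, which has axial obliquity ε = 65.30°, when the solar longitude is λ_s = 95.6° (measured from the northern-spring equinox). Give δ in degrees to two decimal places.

δ = +64.71°

sin δ = sin ε · sin λ_s = sin 65.30° × sin 95.6° = 0.904172.
δ = arcsin(0.904172) = +64.71°.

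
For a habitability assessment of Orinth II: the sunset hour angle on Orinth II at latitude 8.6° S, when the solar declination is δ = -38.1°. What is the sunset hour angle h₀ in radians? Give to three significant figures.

cos h₀ = −tan ϕ · tan δ = −tan(-8.6°) × tan(-38.100°) = -0.1186, so h₀ = 1.6897 rad = 96.81°.

h₀ = 1.69 rad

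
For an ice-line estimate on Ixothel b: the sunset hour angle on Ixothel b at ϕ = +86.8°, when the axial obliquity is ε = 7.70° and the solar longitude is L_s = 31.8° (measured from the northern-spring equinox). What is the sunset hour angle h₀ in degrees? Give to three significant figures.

Solar declination: sin δ = sin ε · sin L_s = sin 7.70° × sin 31.8° = 0.07060, so δ = +4.049°.
Sunrise equation: cos h₀ = −tan ϕ · tan δ = -1.2660 ≤ −1, so the host star never sets (polar day) and h₀ = π.

h₀ = 180°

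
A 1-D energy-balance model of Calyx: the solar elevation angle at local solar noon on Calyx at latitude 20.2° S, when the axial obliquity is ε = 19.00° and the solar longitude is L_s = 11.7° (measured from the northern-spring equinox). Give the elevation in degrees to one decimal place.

66.0°

Solar declination: sin δ = sin ε · sin L_s = sin 19.00° × sin 11.7° = 0.06602, so δ = +3.785°.
At local noon the hour angle is zero, so the zenith angle equals |ϕ − δ| = |-20.2° − (+3.785°)| = 23.985°.
Elevation = 90° − 23.985° = 66.0°.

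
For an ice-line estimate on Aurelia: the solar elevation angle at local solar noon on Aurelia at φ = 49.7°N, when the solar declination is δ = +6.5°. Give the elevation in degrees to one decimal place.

At local noon the hour angle is zero, so the zenith angle equals |φ − δ| = |+49.7° − (+6.500°)| = 43.200°.
Elevation = 90° − 43.200° = 46.8°.

46.8°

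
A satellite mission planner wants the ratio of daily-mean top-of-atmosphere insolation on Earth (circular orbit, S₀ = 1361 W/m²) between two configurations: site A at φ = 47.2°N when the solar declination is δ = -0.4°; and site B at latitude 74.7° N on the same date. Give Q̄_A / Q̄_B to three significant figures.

— Configuration A (φ=+47.2°):
cos H₀ = −tan(+47.2°) tan(-0.400°) = 0.0075, H₀ = 1.5633 rad.
Bracket: H₀ sin φ sin δ + cos φ cos δ sin H₀ = 1.5633×0.73373×-0.00698 + 0.67944×0.99998×0.99997 = -0.008006 + 0.679406 = 0.671400.
Q̄ = (S₀/π) × [bracket] = (1361/π) × 0.671400 = 290.86 W/m².
— Configuration B (φ=+74.7°):
cos H₀ = −tan(+74.7°) tan(-0.400°) = 0.0255, H₀ = 1.5453 rad.
Bracket: H₀ sin φ sin δ + cos φ cos δ sin H₀ = 1.5453×0.96456×-0.00698 + 0.26387×0.99998×0.99967 = -0.010404 + 0.263778 = 0.253374.
Q̄ = (S₀/π) × [bracket] = (1361/π) × 0.253374 = 109.77 W/m².
Ratio Q̄_A / Q̄_B = 290.86 / 109.77 = 2.650.

Q̄_A / Q̄_B ≈ 2.65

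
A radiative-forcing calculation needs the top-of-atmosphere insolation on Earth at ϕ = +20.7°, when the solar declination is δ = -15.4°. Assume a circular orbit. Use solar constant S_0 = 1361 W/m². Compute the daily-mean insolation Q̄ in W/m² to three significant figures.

cos h₀ = −tan(+20.7°) tan(-15.400°) = 0.1041, h₀ = 1.4665 rad.
Bracket: h₀ sin ϕ sin δ + cos ϕ cos δ sin h₀ = 1.4665×0.35347×-0.26556 + 0.93544×0.96410×0.99457 = -0.137657 + 0.896961 = 0.759304.
Q̄ = (S_0/π) × [bracket] = (1361/π) × 0.759304 = 328.9 W/m².

Q̄ ≈ 329 W/m²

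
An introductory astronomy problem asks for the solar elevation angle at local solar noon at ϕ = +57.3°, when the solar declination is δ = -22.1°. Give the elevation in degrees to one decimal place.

At local noon the hour angle is zero, so the zenith angle equals |ϕ − δ| = |+57.3° − (-22.100°)| = 79.400°.
Elevation = 90° − 79.400° = 10.6°.

10.6°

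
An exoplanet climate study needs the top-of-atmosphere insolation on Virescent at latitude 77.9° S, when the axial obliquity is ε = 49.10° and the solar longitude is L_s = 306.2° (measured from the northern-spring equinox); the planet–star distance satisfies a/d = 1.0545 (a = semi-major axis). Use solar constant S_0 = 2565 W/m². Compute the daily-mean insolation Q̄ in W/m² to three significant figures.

Q̄ ≈ 1.70e+03 W/m²

Solar declination: sin δ = sin ε · sin L_s = sin 49.10° × sin 306.2° = -0.60994, so δ = -37.585°.
cos h₀ = −tan(-77.9°) tan(-37.585°) = -3.5903 ≤ −1 ⇒ polar day, h₀ = π.
Bracket: h₀ sin ϕ sin δ + cos ϕ cos δ sin h₀ = 3.1416×-0.97778×-0.60994 + 0.20962×0.79244×0.00000 = 1.873610 + 0.000000 = 1.873610.
Inverse-square distance factor (a/d)² = 1.0545² = 1.111970.
Q̄ = (S_0/π) × 1.111970 × [bracket] = (2565/π) × 1.111970 × 1.873610 = 1701 W/m².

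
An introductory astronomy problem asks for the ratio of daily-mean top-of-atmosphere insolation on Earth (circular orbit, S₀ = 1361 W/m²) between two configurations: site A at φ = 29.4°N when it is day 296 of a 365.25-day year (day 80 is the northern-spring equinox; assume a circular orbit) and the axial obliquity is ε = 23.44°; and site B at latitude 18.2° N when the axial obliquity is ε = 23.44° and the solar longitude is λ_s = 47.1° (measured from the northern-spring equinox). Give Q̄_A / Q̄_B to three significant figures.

— Configuration A (φ=+29.4°):
Solar longitude: λ_s = 360° × (296 − 80)/365.25 = 212.895°.
sin δ = sin 23.44° × sin 212.895° = -0.21604, so δ = -12.477°.
cos H₀ = −tan(+29.4°) tan(-12.477°) = 0.1247, H₀ = 1.4458 rad.
Bracket: H₀ sin φ sin δ + cos φ cos δ sin H₀ = 1.4458×0.49090×-0.21604 + 0.87121×0.97638×0.99220 = -0.153333 + 0.843997 = 0.690664.
Q̄ = (S₀/π) × [bracket] = (1361/π) × 0.690664 = 299.21 W/m².
— Configuration B (φ=+18.2°):
Solar declination: sin δ = sin ε · sin λ_s = sin 23.44° × sin 47.1° = 0.29140, so δ = +16.942°.
cos H₀ = −tan(+18.2°) tan(+16.942°) = -0.1002, H₀ = 1.6711 rad.
Bracket: H₀ sin φ sin δ + cos φ cos δ sin H₀ = 1.6711×0.31233×0.29140 + 0.94997×0.95660×0.99497 = 0.152092 + 0.904170 = 1.056262.
Q̄ = (S₀/π) × [bracket] = (1361/π) × 1.056262 = 457.59 W/m².
Ratio Q̄_A / Q̄_B = 299.21 / 457.59 = 0.6539.

Q̄_A / Q̄_B ≈ 0.654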